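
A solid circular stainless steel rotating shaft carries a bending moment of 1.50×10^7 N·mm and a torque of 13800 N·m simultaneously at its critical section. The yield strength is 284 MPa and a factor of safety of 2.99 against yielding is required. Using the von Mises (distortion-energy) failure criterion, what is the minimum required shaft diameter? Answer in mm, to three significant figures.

σ_allow = σ_y/n = 284/2.99 = 94.98 MPa.
For a solid shaft σ_b = 32M/(πd³) and τ = 16T/(πd³), so the von Mises stress is σ' = (16/πd³)·√(4M²+3T²).
√(4M²+3T²) = √(4×(1.500×10^7)² + 3×(1.380×10^7)²) = 3.836×10^7 N·mm.
d³ = 16×3.836×10^7/(π×94.98) = 2.057×10^6 mm³.
d = 127.2 mm.

d = 127 mm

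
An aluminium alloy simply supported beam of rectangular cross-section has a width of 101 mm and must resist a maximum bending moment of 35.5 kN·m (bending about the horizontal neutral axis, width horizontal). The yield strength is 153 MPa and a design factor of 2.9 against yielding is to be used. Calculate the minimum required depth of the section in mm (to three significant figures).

σ_allow = 153/2.9 = 52.76 MPa.
For a rectangular section σ = 6M/(bh²), so h² = 6M/(b σ_allow) = 6×3.5500×10^7/(101×52.76) = 39970 mm².
h = 199.9 mm.

h = 200 mm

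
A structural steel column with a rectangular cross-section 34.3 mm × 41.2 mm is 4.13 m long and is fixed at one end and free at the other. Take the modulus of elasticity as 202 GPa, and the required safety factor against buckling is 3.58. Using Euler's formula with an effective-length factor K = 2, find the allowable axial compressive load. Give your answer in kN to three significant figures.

Buckling occurs about the weak axis: I_min = h·b³/12 = 41.2×34.3³/12 = 138500 mm⁴ (b = 34.3 mm is the smaller dimension).
Effective length L_e = KL = 2×4.13 m = 8260 mm.
Euler critical load P_cr = π²EI/L_e² = π²×202000×138500/8260² = 4048 N.
P_allow = P_cr/n = 4048/3.58 = 1131 N.

P_allow = 1.13 kN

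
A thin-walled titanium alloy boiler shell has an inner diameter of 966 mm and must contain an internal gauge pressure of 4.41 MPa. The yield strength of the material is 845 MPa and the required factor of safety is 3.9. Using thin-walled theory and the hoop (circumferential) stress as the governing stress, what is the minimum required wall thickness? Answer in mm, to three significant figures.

t = 9.83 mm

σ_allow = 845/3.9 = 216.7 MPa.
Hoop stress σ_h = pD/(2t), so t = pD/(2σ_allow) = 4.41×966/(2×216.7) = 9.831 mm.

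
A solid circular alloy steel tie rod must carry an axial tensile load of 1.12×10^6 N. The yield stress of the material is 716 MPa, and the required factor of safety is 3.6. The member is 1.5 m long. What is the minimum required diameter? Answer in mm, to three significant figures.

d = 84.7 mm

Allowable stress σ_allow = 716/3.6 = 198.9 MPa.
Required area A = F/σ_allow = 1120000/198.9 = 5631 mm².
A = πd²/4 → d = √(4A/π) = 84.68 mm.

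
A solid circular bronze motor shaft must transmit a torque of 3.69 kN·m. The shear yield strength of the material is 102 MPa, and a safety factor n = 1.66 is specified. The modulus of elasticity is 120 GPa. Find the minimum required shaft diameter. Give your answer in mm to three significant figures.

d = 67.4 mm

Allowable shear stress τ_allow = 102/1.66 = 61.45 MPa.
For a solid shaft τ = 16T/(πd³), so d³ = 16T/(π τ_allow) = 16×3690000/(π×61.45) = 305800 mm³.
d = (305800)^(1/3) = 67.38 mm.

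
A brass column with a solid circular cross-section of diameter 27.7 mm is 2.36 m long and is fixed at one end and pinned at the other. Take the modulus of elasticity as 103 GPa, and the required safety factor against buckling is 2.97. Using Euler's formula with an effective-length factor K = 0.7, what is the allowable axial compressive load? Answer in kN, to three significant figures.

I = πd⁴/64 = π×27.7⁴/64 = 28900 mm⁴.
Effective length L_e = KL = 0.7×2.36 m = 1652 mm.
Euler critical load P_cr = π²EI/L_e² = π²×103000×28900/1652² = 10760 N.
P_allow = P_cr/n = 10760/2.97 = 3625 N.

P_allow = 3.62 kN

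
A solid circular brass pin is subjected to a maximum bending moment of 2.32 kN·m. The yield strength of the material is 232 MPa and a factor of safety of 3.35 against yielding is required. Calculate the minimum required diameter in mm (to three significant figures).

σ_allow = 232/3.35 = 69.25 MPa.
For a solid circular section σ = 32M/(πd³), so d³ = 32M/(π σ_allow) = 32×2320000/(π×69.25) = 341200 mm³.
d = 69.88 mm.

d = 69.9 mm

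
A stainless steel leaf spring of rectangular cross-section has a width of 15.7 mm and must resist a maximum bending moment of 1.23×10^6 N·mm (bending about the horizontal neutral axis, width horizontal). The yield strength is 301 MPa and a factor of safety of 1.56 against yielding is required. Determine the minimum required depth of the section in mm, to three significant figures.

σ_allow = 301/1.56 = 192.9 MPa.
For a rectangular section σ = 6M/(bh²), so h² = 6M/(b σ_allow) = 6×1230000/(15.7×192.9) = 2436 mm².
h = 49.36 mm.

h = 49.4 mm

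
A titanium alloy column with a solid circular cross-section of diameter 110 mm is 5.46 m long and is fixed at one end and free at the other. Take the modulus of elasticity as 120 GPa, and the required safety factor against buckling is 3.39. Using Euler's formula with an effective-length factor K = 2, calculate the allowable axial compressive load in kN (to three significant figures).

I = πd⁴/64 = π×110⁴/64 = 7.187×10^6 mm⁴.
Effective length L_e = KL = 2×5.46 m = 10920 mm.
Euler critical load P_cr = π²EI/L_e² = π²×120000×7.187×10^6/10920² = 71380 N.
P_allow = P_cr/n = 71380/3.39 = 21060 N.

P_allow = 21.1 kN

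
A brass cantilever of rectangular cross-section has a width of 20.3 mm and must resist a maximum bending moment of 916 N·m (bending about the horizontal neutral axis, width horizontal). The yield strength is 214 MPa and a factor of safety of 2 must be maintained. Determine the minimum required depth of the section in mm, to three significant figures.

σ_allow = 214/2 = 107.0 MPa.
For a rectangular section σ = 6M/(bh²), so h² = 6M/(b σ_allow) = 6×916000/(20.3×107.0) = 2530 mm².
h = 50.30 mm.

h = 50.3 mm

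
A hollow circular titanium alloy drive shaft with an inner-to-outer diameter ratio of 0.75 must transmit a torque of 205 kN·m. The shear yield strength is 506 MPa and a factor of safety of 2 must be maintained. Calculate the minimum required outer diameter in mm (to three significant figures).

d_o = 182 mm

τ_allow = 506/2 = 253.0 MPa.
For a hollow shaft τ = 16T/[πd_o³(1−k⁴)] with k = 0.75, so 1−k⁴ = 0.6836.
d_o³ = 16T/[π τ_allow (1−k⁴)] = 16×2.0500×10^8/(π×253.0×0.6836) = 6.037×10^6 mm³.
d_o = 182.1 mm.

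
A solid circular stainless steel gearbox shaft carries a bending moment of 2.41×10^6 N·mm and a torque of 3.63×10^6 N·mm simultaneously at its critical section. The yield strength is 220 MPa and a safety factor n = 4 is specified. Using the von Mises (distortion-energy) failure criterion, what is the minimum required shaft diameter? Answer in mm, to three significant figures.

d = 90.2 mm

σ_allow = σ_y/n = 220/4 = 55.00 MPa.
For a solid shaft σ_b = 32M/(πd³) and τ = 16T/(πd³), so the von Mises stress is σ' = (16/πd³)·√(4M²+3T²).
√(4M²+3T²) = √(4×(2.410×10^6)² + 3×(3.630×10^6)²) = 7.922×10^6 N·mm.
d³ = 16×7.922×10^6/(π×55.00) = 733600 mm³.
d = 90.19 mm.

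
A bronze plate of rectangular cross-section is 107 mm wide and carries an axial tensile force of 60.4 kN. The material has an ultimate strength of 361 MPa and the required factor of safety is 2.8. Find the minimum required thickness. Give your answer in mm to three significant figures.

σ_allow = 361/2.8 = 128.9 MPa.
Required area A = F/σ_allow = 60400/128.9 = 468.5 mm².
t = A/w = 468.5/107 = 4.378 mm.

t = 4.38 mm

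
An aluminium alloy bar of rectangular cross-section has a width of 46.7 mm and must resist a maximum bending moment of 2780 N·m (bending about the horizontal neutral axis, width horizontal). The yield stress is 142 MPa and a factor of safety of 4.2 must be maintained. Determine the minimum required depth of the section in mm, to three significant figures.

σ_allow = 142/4.2 = 33.81 MPa.
For a rectangular section σ = 6M/(bh²), so h² = 6M/(b σ_allow) = 6×2780000/(46.7×33.81) = 10560 mm².
h = 102.8 mm.

h = 103 mm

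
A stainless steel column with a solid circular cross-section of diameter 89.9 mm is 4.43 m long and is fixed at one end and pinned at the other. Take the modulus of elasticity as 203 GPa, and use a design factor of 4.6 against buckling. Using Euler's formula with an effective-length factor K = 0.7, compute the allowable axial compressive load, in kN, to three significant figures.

I = πd⁴/64 = π×89.9⁴/64 = 3.206×10^6 mm⁴.
Effective length L_e = KL = 0.7×4.43 m = 3101 mm.
Euler critical load P_cr = π²EI/L_e² = π²×203000×3.206×10^6/3101² = 668000 N.
P_allow = P_cr/n = 668000/4.6 = 145200 N.

P_allow = 145 kN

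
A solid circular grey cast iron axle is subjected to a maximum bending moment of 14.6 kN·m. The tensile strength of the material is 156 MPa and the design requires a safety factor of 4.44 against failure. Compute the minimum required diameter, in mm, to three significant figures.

σ_allow = 156/4.44 = 35.14 MPa.
For a solid circular section σ = 32M/(πd³), so d³ = 32M/(π σ_allow) = 32×1.4600×10^7/(π×35.14) = 4.233×10^6 mm³.
d = 161.8 mm.

d = 162 mm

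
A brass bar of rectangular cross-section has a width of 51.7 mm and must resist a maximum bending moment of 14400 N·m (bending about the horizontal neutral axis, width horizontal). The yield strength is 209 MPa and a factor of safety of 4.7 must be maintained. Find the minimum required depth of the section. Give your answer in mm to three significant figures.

h = 194 mm

σ_allow = 209/4.7 = 44.47 MPa.
For a rectangular section σ = 6M/(bh²), so h² = 6M/(b σ_allow) = 6×1.4400×10^7/(51.7×44.47) = 37580 mm².
h = 193.9 mm.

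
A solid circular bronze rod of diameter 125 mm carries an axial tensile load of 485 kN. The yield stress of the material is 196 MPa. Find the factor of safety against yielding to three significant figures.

n = 4.96

A = πd²/4 = 12270 mm².
σ = F/A = 485000/12270 = 39.52 MPa.
n = 196/39.52 = 4.959.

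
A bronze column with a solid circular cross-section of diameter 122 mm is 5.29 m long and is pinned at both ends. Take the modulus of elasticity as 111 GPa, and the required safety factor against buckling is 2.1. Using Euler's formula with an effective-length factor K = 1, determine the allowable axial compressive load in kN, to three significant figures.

I = πd⁴/64 = π×122⁴/64 = 1.087×10^7 mm⁴.
Effective length L_e = KL = 1×5.29 m = 5290 mm.
Euler critical load P_cr = π²EI/L_e² = π²×111000×1.087×10^7/5290² = 425700 N.
P_allow = P_cr/n = 425700/2.1 = 202700 N.

P_allow = 203 kN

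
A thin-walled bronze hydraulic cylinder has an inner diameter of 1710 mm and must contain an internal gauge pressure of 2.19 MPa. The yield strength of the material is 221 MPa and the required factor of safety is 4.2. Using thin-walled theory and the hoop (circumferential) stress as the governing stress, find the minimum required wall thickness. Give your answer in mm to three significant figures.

σ_allow = 221/4.2 = 52.62 MPa.
Hoop stress σ_h = pD/(2t), so t = pD/(2σ_allow) = 2.19×1710/(2×52.62) = 35.59 mm.

t = 35.6 mm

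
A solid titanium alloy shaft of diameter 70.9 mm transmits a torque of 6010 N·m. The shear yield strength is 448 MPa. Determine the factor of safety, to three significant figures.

n = 5.22

τ = 16T/(πd³) = 16×6010000/(π×70.9³) = 85.88 MPa.
n = τ_limit/τ = 448/85.88 = 5.216.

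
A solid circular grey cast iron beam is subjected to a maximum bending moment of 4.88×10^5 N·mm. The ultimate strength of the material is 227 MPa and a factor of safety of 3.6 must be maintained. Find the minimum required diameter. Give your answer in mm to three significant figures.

σ_allow = 227/3.6 = 63.06 MPa.
For a solid circular section σ = 32M/(πd³), so d³ = 32M/(π σ_allow) = 32×488000/(π×63.06) = 78830 mm³.
d = 42.88 mm.

d = 42.9 mm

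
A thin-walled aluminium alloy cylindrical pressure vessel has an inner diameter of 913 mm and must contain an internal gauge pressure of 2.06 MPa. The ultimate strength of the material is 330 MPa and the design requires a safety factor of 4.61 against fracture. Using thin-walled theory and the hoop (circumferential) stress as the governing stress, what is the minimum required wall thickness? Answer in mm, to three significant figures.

σ_allow = 330/4.61 = 71.58 MPa.
Hoop stress σ_h = pD/(2t), so t = pD/(2σ_allow) = 2.06×913/(2×71.58) = 13.14 mm.

t = 13.1 mm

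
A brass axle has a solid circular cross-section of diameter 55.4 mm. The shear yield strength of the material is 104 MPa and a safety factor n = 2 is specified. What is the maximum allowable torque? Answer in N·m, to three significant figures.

T_allow = 1740 N·m

τ_allow = 104/2 = 52.00 MPa.
For a solid shaft T_allow = τ_allow·πd³/16; πd³/16 = π×55.4³/16 = 33390 mm³.
T_allow = 52.00×33390 = 1.736×10^6 N·mm = 1736 N·m.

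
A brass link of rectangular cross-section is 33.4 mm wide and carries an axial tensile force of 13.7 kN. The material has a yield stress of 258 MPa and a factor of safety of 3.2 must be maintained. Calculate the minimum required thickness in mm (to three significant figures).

t = 5.09 mm

σ_allow = 258/3.2 = 80.62 MPa.
Required area A = F/σ_allow = 13700/80.62 = 169.9 mm².
t = A/w = 169.9/33.4 = 5.087 mm.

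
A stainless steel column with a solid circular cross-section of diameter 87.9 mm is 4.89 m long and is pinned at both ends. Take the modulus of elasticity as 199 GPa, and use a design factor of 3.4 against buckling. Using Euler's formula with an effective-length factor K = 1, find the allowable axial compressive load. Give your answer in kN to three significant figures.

P_allow = 70.8 kN

I = πd⁴/64 = π×87.9⁴/64 = 2.930×10^6 mm⁴.
Effective length L_e = KL = 1×4.89 m = 4890 mm.
Euler critical load P_cr = π²EI/L_e² = π²×199000×2.930×10^6/4890² = 240700 N.
P_allow = P_cr/n = 240700/3.4 = 70790 N.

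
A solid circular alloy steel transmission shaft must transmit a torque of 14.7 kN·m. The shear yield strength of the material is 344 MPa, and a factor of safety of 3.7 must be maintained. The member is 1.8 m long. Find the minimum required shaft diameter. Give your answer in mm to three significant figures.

Allowable shear stress τ_allow = 344/3.7 = 92.97 MPa.
For a solid shaft τ = 16T/(πd³), so d³ = 16T/(π τ_allow) = 16×1.4700×10^7/(π×92.97) = 805200 mm³.
d = (805200)^(1/3) = 93.03 mm.

d = 93.0 mm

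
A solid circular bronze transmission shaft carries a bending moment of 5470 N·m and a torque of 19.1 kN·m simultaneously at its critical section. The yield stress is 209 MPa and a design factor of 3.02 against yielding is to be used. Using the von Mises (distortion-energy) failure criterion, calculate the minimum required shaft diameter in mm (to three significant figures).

σ_allow = σ_y/n = 209/3.02 = 69.21 MPa.
For a solid shaft σ_b = 32M/(πd³) and τ = 16T/(πd³), so the von Mises stress is σ' = (16/πd³)·√(4M²+3T²).
√(4M²+3T²) = √(4×(5.470×10^6)² + 3×(1.910×10^7)²) = 3.484×10^7 N·mm.
d³ = 16×3.484×10^7/(π×69.21) = 2.564×10^6 mm³.
d = 136.9 mm.

d = 137 mm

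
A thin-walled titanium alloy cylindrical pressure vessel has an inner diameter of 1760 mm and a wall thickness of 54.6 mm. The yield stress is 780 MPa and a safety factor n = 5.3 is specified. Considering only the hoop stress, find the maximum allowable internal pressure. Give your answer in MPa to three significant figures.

σ_allow = 780/5.3 = 147.2 MPa.
σ_h = pD/(2t) → p_allow = 2σ_allow t/D = 2×147.2×54.6/1760 = 9.131 MPa.

p_allow = 9.13 MPa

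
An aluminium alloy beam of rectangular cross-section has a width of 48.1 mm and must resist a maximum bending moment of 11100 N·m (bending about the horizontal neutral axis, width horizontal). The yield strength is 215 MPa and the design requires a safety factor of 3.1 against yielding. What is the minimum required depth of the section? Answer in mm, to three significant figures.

h = 141 mm

σ_allow = 215/3.1 = 69.35 MPa.
For a rectangular section σ = 6M/(bh²), so h² = 6M/(b σ_allow) = 6×1.1100×10^7/(48.1×69.35) = 19960 mm².
h = 141.3 mm.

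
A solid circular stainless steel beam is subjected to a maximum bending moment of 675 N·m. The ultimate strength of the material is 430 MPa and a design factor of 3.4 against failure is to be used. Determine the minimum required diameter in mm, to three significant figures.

σ_allow = 430/3.4 = 126.5 MPa.
For a solid circular section σ = 32M/(πd³), so d³ = 32M/(π σ_allow) = 32×675000/(π×126.5) = 54360 mm³.
d = 37.88 mm.

d = 37.9 mm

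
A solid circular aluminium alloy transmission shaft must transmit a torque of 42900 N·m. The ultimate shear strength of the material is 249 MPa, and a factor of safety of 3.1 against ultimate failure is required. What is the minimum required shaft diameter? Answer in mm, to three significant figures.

Allowable shear stress τ_allow = 249/3.1 = 80.32 MPa.
For a solid shaft τ = 16T/(πd³), so d³ = 16T/(π τ_allow) = 16×4.2900×10^7/(π×80.32) = 2.720×10^6 mm³.
d = (2.720×10^6)^(1/3) = 139.6 mm.

d = 140 mm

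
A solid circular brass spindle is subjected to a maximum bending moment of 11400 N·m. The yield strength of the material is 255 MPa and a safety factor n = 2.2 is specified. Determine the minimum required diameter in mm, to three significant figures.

d = 100 mm

σ_allow = 255/2.2 = 115.9 MPa.
For a solid circular section σ = 32M/(πd³), so d³ = 32M/(π σ_allow) = 32×1.1400×10^7/(π×115.9) = 1.002×10^6 mm³.
d = 100.1 mm.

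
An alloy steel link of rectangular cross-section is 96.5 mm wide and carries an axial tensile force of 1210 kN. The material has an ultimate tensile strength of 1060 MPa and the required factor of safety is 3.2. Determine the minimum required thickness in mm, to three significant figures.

σ_allow = 1060/3.2 = 331.2 MPa.
Required area A = F/σ_allow = 1210000/331.2 = 3653 mm².
t = A/w = 3653/96.5 = 37.85 mm.

t = 37.9 mm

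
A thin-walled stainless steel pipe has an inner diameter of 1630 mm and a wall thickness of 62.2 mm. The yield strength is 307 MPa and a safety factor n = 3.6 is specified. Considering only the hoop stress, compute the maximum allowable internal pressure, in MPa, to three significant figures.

σ_allow = 307/3.6 = 85.28 MPa.
σ_h = pD/(2t) → p_allow = 2σ_allow t/D = 2×85.28×62.2/1630 = 6.508 MPa.

p_allow = 6.51 MPa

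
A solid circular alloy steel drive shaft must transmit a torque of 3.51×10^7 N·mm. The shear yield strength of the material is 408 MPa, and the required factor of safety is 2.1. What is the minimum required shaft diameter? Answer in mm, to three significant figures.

Allowable shear stress τ_allow = 408/2.1 = 194.3 MPa.
For a solid shaft τ = 16T/(πd³), so d³ = 16T/(π τ_allow) = 16×3.5100×10^7/(π×194.3) = 920100 mm³.
d = (920100)^(1/3) = 97.26 mm.

d = 97.3 mm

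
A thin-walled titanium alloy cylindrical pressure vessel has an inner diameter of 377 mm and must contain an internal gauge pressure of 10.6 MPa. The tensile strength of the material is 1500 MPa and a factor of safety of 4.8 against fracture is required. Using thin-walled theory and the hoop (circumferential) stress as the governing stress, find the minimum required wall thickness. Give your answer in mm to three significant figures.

σ_allow = 1500/4.8 = 312.5 MPa.
Hoop stress σ_h = pD/(2t), so t = pD/(2σ_allow) = 10.6×377/(2×312.5) = 6.394 mm.

t = 6.39 mm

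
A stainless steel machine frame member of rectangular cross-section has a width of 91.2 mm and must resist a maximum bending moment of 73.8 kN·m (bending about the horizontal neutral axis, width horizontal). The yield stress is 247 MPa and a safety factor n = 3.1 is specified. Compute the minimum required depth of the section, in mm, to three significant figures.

σ_allow = 247/3.1 = 79.68 MPa.
For a rectangular section σ = 6M/(bh²), so h² = 6M/(b σ_allow) = 6×7.3800×10^7/(91.2×79.68) = 60940 mm².
h = 246.9 mm.

h = 247 mm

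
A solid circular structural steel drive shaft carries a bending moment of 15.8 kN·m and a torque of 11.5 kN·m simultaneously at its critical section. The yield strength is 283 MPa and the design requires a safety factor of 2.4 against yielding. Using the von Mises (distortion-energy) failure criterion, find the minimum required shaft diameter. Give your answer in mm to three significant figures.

σ_allow = σ_y/n = 283/2.4 = 117.9 MPa.
For a solid shaft σ_b = 32M/(πd³) and τ = 16T/(πd³), so the von Mises stress is σ' = (16/πd³)·√(4M²+3T²).
√(4M²+3T²) = √(4×(1.580×10^7)² + 3×(1.150×10^7)²) = 3.735×10^7 N·mm.
d³ = 16×3.735×10^7/(π×117.9) = 1.613×10^6 mm³.
d = 117.3 mm.

d = 117 mm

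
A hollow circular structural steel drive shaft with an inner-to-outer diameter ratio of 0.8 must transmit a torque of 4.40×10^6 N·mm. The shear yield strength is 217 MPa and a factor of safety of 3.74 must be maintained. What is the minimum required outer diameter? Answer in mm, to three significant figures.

τ_allow = 217/3.74 = 58.02 MPa.
For a hollow shaft τ = 16T/[πd_o³(1−k⁴)] with k = 0.8, so 1−k⁴ = 0.5904.
d_o³ = 16T/[π τ_allow (1−k⁴)] = 16×4400000/(π×58.02×0.5904) = 654200 mm³.
d_o = 86.81 mm.

d_o = 86.8 mm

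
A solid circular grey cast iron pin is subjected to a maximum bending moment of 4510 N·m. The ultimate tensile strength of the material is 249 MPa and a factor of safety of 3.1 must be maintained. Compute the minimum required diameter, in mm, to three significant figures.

σ_allow = 249/3.1 = 80.32 MPa.
For a solid circular section σ = 32M/(πd³), so d³ = 32M/(π σ_allow) = 32×4510000/(π×80.32) = 571900 mm³.
d = 83.01 mm.

d = 83.0 mm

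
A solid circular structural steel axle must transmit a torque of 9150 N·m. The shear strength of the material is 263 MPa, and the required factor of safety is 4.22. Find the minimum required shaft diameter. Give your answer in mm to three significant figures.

Allowable shear stress τ_allow = 263/4.22 = 62.32 MPa.
For a solid shaft τ = 16T/(πd³), so d³ = 16T/(π τ_allow) = 16×9150000/(π×62.32) = 747700 mm³.
d = (747700)^(1/3) = 90.76 mm.

d = 90.8 mm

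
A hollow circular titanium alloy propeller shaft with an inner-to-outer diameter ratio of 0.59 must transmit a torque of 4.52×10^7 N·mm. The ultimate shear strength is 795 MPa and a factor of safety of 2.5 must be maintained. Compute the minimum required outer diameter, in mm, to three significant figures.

d_o = 93.7 mm

τ_allow = 795/2.5 = 318.0 MPa.
For a hollow shaft τ = 16T/[πd_o³(1−k⁴)] with k = 0.59, so 1−k⁴ = 0.8788.
d_o³ = 16T/[π τ_allow (1−k⁴)] = 16×4.5200×10^7/(π×318.0×0.8788) = 823700 mm³.
d_o = 93.74 mm.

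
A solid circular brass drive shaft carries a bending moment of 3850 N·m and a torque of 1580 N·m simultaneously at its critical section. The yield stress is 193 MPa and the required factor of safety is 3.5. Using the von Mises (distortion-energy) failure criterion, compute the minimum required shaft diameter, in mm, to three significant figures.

d = 91.0 mm

σ_allow = σ_y/n = 193/3.5 = 55.14 MPa.
For a solid shaft σ_b = 32M/(πd³) and τ = 16T/(πd³), so the von Mises stress is σ' = (16/πd³)·√(4M²+3T²).
√(4M²+3T²) = √(4×(3.850×10^6)² + 3×(1.580×10^6)²) = 8.172×10^6 N·mm.
d³ = 16×8.172×10^6/(π×55.14) = 754700 mm³.
d = 91.05 mm.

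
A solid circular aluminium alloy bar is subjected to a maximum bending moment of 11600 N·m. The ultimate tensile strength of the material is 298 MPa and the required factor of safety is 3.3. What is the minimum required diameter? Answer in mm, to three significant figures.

σ_allow = 298/3.3 = 90.30 MPa.
For a solid circular section σ = 32M/(πd³), so d³ = 32M/(π σ_allow) = 32×1.1600×10^7/(π×90.30) = 1.308×10^6 mm³.
d = 109.4 mm.

d = 109 mm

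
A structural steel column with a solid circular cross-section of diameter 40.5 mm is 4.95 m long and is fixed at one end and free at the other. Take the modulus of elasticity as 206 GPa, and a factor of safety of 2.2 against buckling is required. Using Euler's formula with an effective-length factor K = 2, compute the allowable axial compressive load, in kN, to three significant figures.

I = πd⁴/64 = π×40.5⁴/64 = 132100 mm⁴.
Effective length L_e = KL = 2×4.95 m = 9900 mm.
Euler critical load P_cr = π²EI/L_e² = π²×206000×132100/9900² = 2740 N.
P_allow = P_cr/n = 2740/2.2 = 1245 N.

P_allow = 1.25 kN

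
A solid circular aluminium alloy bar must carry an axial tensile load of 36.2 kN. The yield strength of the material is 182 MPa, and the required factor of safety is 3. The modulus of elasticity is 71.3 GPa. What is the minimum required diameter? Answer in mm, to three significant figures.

d = 27.6 mm

Allowable stress σ_allow = 182/3 = 60.67 MPa.
Required area A = F/σ_allow = 36200/60.67 = 596.7 mm².
A = πd²/4 → d = √(4A/π) = 27.56 mm.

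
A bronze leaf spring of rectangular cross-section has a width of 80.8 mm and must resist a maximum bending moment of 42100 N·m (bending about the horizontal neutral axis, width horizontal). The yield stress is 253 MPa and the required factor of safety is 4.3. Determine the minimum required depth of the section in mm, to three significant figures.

h = 231 mm

σ_allow = 253/4.3 = 58.84 MPa.
For a rectangular section σ = 6M/(bh²), so h² = 6M/(b σ_allow) = 6×4.2100×10^7/(80.8×58.84) = 53130 mm².
h = 230.5 mm.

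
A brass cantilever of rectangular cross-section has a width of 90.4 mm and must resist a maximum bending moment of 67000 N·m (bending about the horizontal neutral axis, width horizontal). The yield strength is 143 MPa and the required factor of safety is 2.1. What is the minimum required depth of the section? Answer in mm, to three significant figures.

σ_allow = 143/2.1 = 68.10 MPa.
For a rectangular section σ = 6M/(bh²), so h² = 6M/(b σ_allow) = 6×6.7000×10^7/(90.4×68.10) = 65300 mm².
h = 255.5 mm.

h = 256 mm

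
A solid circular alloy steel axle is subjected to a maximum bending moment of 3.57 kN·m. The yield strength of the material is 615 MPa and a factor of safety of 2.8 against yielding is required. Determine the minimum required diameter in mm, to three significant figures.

d = 54.9 mm

σ_allow = 615/2.8 = 219.6 MPa.
For a solid circular section σ = 32M/(πd³), so d³ = 32M/(π σ_allow) = 32×3570000/(π×219.6) = 165600 mm³.
d = 54.91 mm.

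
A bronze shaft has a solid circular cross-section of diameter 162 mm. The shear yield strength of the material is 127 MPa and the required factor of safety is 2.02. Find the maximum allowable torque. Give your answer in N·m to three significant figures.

τ_allow = 127/2.02 = 62.87 MPa.
For a solid shaft T_allow = τ_allow·πd³/16; πd³/16 = π×162³/16 = 834800 mm³.
T_allow = 62.87×834800 = 5.248×10^7 N·mm = 52480 N·m.

T_allow = 52500 N·m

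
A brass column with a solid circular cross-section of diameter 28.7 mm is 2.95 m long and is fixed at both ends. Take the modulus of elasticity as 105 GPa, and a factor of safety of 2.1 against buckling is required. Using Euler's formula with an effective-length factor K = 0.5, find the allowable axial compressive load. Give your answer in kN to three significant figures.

I = πd⁴/64 = π×28.7⁴/64 = 33300 mm⁴.
Effective length L_e = KL = 0.5×2.95 m = 1475 mm.
Euler critical load P_cr = π²EI/L_e² = π²×105000×33300/1475² = 15860 N.
P_allow = P_cr/n = 15860/2.1 = 7554 N.

P_allow = 7.55 kN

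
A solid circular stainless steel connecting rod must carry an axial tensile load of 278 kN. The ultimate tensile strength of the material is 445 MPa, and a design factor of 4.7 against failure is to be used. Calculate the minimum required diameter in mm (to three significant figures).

d = 61.1 mm

Allowable stress σ_allow = 445/4.7 = 94.68 MPa.
Required area A = F/σ_allow = 278000/94.68 = 2936 mm².
A = πd²/4 → d = √(4A/π) = 61.14 mm.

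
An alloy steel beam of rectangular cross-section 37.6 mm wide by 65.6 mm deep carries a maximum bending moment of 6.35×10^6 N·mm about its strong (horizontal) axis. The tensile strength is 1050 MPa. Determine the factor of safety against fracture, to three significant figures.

Section modulus S = bh²/6 = 37.6×65.6²/6 = 26970 mm³.
σ = M/S = 6350000/26970 = 235.5 MPa.
n = 1050/235.5 = 4.459.

n = 4.46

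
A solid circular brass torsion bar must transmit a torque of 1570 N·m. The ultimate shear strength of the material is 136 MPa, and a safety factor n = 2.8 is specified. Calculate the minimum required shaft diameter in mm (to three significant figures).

Allowable shear stress τ_allow = 136/2.8 = 48.57 MPa.
For a solid shaft τ = 16T/(πd³), so d³ = 16T/(π τ_allow) = 16×1570000/(π×48.57) = 164600 mm³.
d = (164600)^(1/3) = 54.81 mm.

d = 54.8 mm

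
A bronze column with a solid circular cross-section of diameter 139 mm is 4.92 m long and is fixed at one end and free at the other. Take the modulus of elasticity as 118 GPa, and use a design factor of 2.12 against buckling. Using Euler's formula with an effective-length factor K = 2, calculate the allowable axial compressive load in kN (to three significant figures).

I = πd⁴/64 = π×139⁴/64 = 1.832×10^7 mm⁴.
Effective length L_e = KL = 2×4.92 m = 9840 mm.
Euler critical load P_cr = π²EI/L_e² = π²×118000×1.832×10^7/9840² = 220400 N.
P_allow = P_cr/n = 220400/2.12 = 104000 N.

P_allow = 104 kN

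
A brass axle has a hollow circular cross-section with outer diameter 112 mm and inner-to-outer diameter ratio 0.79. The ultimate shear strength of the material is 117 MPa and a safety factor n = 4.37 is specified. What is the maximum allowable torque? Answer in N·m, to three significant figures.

τ_allow = 117/4.37 = 26.77 MPa.
For a hollow shaft T_allow = τ_allow·πd_o³(1−k⁴)/16 with 1−k⁴ = 0.6105, so πd_o³(1−k⁴)/16 = 168400 mm³.
T_allow = 26.77×168400 = 4.509×10^6 N·mm = 4509 N·m.

T_allow = 4510 N·m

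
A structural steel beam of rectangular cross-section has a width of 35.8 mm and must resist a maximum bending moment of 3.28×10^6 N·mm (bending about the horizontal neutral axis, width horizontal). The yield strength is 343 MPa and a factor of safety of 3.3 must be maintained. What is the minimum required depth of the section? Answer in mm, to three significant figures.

σ_allow = 343/3.3 = 103.9 MPa.
For a rectangular section σ = 6M/(bh²), so h² = 6M/(b σ_allow) = 6×3280000/(35.8×103.9) = 5289 mm².
h = 72.72 mm.

h = 72.7 mm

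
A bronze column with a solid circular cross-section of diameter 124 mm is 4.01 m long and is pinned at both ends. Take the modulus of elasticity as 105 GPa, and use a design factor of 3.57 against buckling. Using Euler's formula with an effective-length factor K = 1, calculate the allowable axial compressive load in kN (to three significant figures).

P_allow = 210 kN

I = πd⁴/64 = π×124⁴/64 = 1.161×10^7 mm⁴.
Effective length L_e = KL = 1×4.01 m = 4010 mm.
Euler critical load P_cr = π²EI/L_e² = π²×105000×1.161×10^7/4010² = 747900 N.
P_allow = P_cr/n = 747900/3.57 = 209500 N.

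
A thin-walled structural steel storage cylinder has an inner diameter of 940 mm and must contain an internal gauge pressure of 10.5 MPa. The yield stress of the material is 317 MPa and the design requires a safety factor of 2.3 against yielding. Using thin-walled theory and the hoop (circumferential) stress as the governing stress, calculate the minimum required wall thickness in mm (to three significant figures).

t = 35.8 mm

σ_allow = 317/2.3 = 137.8 MPa.
Hoop stress σ_h = pD/(2t), so t = pD/(2σ_allow) = 10.5×940/(2×137.8) = 35.81 mm.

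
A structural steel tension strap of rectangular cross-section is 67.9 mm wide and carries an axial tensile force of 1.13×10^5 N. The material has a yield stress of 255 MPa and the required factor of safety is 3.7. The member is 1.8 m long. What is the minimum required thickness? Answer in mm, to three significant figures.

t = 24.1 mm

σ_allow = 255/3.7 = 68.92 MPa.
Required area A = F/σ_allow = 113000/68.92 = 1640 mm².
t = A/w = 1640/67.9 = 24.15 mm.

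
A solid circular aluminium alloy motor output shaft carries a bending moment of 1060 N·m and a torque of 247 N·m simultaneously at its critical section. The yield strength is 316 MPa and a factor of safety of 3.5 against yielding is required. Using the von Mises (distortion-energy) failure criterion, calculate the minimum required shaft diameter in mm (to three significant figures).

d = 49.6 mm

σ_allow = σ_y/n = 316/3.5 = 90.29 MPa.
For a solid shaft σ_b = 32M/(πd³) and τ = 16T/(πd³), so the von Mises stress is σ' = (16/πd³)·√(4M²+3T²).
√(4M²+3T²) = √(4×(1.060×10^6)² + 3×(247000)²) = 2.163×10^6 N·mm.
d³ = 16×2.163×10^6/(π×90.29) = 122000 mm³.
d = 49.60 mm.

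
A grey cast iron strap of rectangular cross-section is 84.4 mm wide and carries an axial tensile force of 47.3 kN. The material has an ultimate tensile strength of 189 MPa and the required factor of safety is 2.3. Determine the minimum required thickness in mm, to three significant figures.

t = 6.82 mm

σ_allow = 189/2.3 = 82.17 MPa.
Required area A = F/σ_allow = 47300/82.17 = 575.6 mm².
t = A/w = 575.6/84.4 = 6.820 mm.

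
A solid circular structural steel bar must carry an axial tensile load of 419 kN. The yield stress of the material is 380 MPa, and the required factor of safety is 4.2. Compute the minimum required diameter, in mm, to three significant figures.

d = 76.8 mm

Allowable stress σ_allow = 380/4.2 = 90.48 MPa.
Required area A = F/σ_allow = 419000/90.48 = 4631 mm².
A = πd²/4 → d = √(4A/π) = 76.79 mm.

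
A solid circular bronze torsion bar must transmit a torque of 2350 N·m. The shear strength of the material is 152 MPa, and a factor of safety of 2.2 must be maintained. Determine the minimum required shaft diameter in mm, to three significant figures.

Allowable shear stress τ_allow = 152/2.2 = 69.09 MPa.
For a solid shaft τ = 16T/(πd³), so d³ = 16T/(π τ_allow) = 16×2350000/(π×69.09) = 173200 mm³.
d = (173200)^(1/3) = 55.74 mm.

d = 55.7 mm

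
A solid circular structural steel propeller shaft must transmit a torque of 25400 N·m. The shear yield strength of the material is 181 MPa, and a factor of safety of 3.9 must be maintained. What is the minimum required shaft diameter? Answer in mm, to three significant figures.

d = 141 mm

Allowable shear stress τ_allow = 181/3.9 = 46.41 MPa.
For a solid shaft τ = 16T/(πd³), so d³ = 16T/(π τ_allow) = 16×2.5400×10^7/(π×46.41) = 2.787×10^6 mm³.
d = (2.787×10^6)^(1/3) = 140.7 mm.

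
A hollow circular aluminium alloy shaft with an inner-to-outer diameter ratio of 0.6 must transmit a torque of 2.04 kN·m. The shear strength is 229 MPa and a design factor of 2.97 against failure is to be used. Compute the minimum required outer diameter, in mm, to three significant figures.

d_o = 53.7 mm

τ_allow = 229/2.97 = 77.10 MPa.
For a hollow shaft τ = 16T/[πd_o³(1−k⁴)] with k = 0.6, so 1−k⁴ = 0.8704.
d_o³ = 16T/[π τ_allow (1−k⁴)] = 16×2040000/(π×77.10×0.8704) = 154800 mm³.
d_o = 53.70 mm.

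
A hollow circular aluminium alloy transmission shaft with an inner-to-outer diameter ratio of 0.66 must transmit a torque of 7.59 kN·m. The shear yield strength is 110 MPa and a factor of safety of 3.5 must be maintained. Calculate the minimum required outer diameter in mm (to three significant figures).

d_o = 115 mm

τ_allow = 110/3.5 = 31.43 MPa.
For a hollow shaft τ = 16T/[πd_o³(1−k⁴)] with k = 0.66, so 1−k⁴ = 0.8103.
d_o³ = 16T/[π τ_allow (1−k⁴)] = 16×7590000/(π×31.43×0.8103) = 1.518×10^6 mm³.
d_o = 114.9 mm.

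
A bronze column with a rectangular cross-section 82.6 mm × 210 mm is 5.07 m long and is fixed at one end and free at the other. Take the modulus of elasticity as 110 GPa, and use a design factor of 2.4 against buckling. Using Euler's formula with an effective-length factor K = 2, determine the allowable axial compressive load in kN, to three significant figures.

Buckling occurs about the weak axis: I_min = h·b³/12 = 210×82.6³/12 = 9.862×10^6 mm⁴ (b = 82.6 mm is the smaller dimension).
Effective length L_e = KL = 2×5.07 m = 10140 mm.
Euler critical load P_cr = π²EI/L_e² = π²×110000×9.862×10^6/10140² = 104100 N.
P_allow = P_cr/n = 104100/2.4 = 43390 N.

P_allow = 43.4 kN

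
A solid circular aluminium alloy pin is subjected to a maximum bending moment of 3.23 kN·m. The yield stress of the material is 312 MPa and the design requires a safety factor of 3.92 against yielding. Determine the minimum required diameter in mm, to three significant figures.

σ_allow = 312/3.92 = 79.59 MPa.
For a solid circular section σ = 32M/(πd³), so d³ = 32M/(π σ_allow) = 32×3230000/(π×79.59) = 413400 mm³.
d = 74.49 mm.

d = 74.5 mm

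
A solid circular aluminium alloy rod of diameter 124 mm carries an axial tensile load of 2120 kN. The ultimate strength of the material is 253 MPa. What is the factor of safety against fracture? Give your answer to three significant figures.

n = 1.44

A = πd²/4 = 12080 mm².
σ = F/A = 2120000/12080 = 175.6 MPa.
n = 253/175.6 = 1.441.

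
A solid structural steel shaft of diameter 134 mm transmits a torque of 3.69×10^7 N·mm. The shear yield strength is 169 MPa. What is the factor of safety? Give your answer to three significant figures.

τ = 16T/(πd³) = 16×3.6900×10^7/(π×134³) = 78.11 MPa.
n = τ_limit/τ = 169/78.11 = 2.164.

n = 2.16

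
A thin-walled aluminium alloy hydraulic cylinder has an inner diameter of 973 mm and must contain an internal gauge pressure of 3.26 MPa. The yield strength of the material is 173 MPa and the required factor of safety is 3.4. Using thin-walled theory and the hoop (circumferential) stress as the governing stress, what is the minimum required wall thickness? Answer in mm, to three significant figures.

σ_allow = 173/3.4 = 50.88 MPa.
Hoop stress σ_h = pD/(2t), so t = pD/(2σ_allow) = 3.26×973/(2×50.88) = 31.17 mm.

t = 31.2 mm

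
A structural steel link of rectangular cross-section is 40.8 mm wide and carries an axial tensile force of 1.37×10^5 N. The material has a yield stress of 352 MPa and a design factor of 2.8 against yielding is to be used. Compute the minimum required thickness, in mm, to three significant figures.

σ_allow = 352/2.8 = 125.7 MPa.
Required area A = F/σ_allow = 137000/125.7 = 1090 mm².
t = A/w = 1090/40.8 = 26.71 mm.

t = 26.7 mm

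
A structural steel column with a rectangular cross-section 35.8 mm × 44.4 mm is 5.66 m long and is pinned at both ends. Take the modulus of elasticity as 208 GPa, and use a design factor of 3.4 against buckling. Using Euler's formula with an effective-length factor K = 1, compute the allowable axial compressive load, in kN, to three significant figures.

P_allow = 3.20 kN

Buckling occurs about the weak axis: I_min = h·b³/12 = 44.4×35.8³/12 = 169800 mm⁴ (b = 35.8 mm is the smaller dimension).
Effective length L_e = KL = 1×5.66 m = 5660 mm.
Euler critical load P_cr = π²EI/L_e² = π²×208000×169800/5660² = 10880 N.
P_allow = P_cr/n = 10880/3.4 = 3200 N.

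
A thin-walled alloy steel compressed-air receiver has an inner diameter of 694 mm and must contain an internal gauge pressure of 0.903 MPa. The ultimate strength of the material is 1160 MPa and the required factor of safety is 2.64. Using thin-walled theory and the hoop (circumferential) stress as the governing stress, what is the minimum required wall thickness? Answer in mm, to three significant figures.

σ_allow = 1160/2.64 = 439.4 MPa.
Hoop stress σ_h = pD/(2t), so t = pD/(2σ_allow) = 0.903×694/(2×439.4) = 0.7131 mm.

t = 0.713 mm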